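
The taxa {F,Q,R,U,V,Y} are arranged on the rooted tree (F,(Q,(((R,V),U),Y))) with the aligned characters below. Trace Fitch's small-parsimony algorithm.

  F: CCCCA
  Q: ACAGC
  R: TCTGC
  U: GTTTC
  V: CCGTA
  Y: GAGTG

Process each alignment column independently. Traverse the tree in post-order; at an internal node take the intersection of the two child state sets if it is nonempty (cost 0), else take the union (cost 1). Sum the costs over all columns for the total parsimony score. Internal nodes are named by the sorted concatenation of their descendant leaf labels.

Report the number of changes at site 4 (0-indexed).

3

[col 0] RV: children R:{T}, V:{C} ∪→ {C,T}; cost 1
[col 0] RUV: children RV:{C,T}, U:{G} ∪→ {C,G,T}; cost 1
[col 0] RUVY: children RUV:{C,G,T}, Y:{G} ∩→ {G}; cost 0
[col 0] QRUVY: children Q:{A}, RUVY:{G} ∪→ {A,G}; cost 1
[col 0] FQRUVY: children F:{C}, QRUVY:{A,G} ∪→ {A,C,G}; cost 1
[col 1] RV: children R:{C}, V:{C} ∩→ {C}; cost 0
[col 1] RUV: children RV:{C}, U:{T} ∪→ {C,T}; cost 1
[col 1] RUVY: children RUV:{C,T}, Y:{A} ∪→ {A,C,T}; cost 1
[col 1] QRUVY: children Q:{C}, RUVY:{A,C,T} ∩→ {C}; cost 0
[col 1] FQRUVY: children F:{C}, QRUVY:{C} ∩→ {C}; cost 0
[col 2] RV: children R:{T}, V:{G} ∪→ {G,T}; cost 1
[col 2] RUV: children RV:{G,T}, U:{T} ∩→ {T}; cost 0
[col 2] RUVY: children RUV:{T}, Y:{G} ∪→ {G,T}; cost 1
[col 2] QRUVY: children Q:{A}, RUVY:{G,T} ∪→ {A,G,T}; cost 1
[col 2] FQRUVY: children F:{C}, QRUVY:{A,G,T} ∪→ {A,C,G,T}; cost 1
[col 3] RV: children R:{G}, V:{T} ∪→ {G,T}; cost 1
[col 3] RUV: children RV:{G,T}, U:{T} ∩→ {T}; cost 0
[col 3] RUVY: children RUV:{T}, Y:{T} ∩→ {T}; cost 0
[col 3] QRUVY: children Q:{G}, RUVY:{T} ∪→ {G,T}; cost 1
[col 3] FQRUVY: children F:{C}, QRUVY:{G,T} ∪→ {C,G,T}; cost 1
[col 4] RV: children R:{C}, V:{A} ∪→ {A,C}; cost 1
[col 4] RUV: children RV:{A,C}, U:{C} ∩→ {C}; cost 0
[col 4] RUVY: children RUV:{C}, Y:{G} ∪→ {C,G}; cost 1
[col 4] QRUVY: children Q:{C}, RUVY:{C,G} ∩→ {C}; cost 0
[col 4] FQRUVY: children F:{A}, QRUVY:{C} ∪→ {A,C}; cost 1
per-site changes: [4, 2, 4, 3, 3]; total = 16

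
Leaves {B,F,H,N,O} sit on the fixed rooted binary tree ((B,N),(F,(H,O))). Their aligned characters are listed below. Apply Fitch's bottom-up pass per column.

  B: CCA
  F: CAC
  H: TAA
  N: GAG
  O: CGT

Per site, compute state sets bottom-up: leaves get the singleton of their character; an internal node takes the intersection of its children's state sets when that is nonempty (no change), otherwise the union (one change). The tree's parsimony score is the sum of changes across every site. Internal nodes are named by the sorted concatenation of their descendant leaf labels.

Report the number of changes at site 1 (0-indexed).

BN@0: {C} ∪ {G} = {C,G} (union, +1)
HO@0: {T} ∪ {C} = {C,T} (union, +1)
FHO@0: {C} ∩ {C,T} = {C} (intersection, +0)
BFHNO@0: {C,G} ∩ {C} = {C} (intersection, +0)
BN@1: {C} ∪ {A} = {A,C} (union, +1)
HO@1: {A} ∪ {G} = {A,G} (union, +1)
FHO@1: {A} ∩ {A,G} = {A} (intersection, +0)
BFHNO@1: {A,C} ∩ {A} = {A} (intersection, +0)
BN@2: {A} ∪ {G} = {A,G} (union, +1)
HO@2: {A} ∪ {T} = {A,T} (union, +1)
FHO@2: {C} ∪ {A,T} = {A,C,T} (union, +1)
BFHNO@2: {A,G} ∩ {A,C,T} = {A} (intersection, +0)
per-site changes: [2, 2, 3]; total = 7

2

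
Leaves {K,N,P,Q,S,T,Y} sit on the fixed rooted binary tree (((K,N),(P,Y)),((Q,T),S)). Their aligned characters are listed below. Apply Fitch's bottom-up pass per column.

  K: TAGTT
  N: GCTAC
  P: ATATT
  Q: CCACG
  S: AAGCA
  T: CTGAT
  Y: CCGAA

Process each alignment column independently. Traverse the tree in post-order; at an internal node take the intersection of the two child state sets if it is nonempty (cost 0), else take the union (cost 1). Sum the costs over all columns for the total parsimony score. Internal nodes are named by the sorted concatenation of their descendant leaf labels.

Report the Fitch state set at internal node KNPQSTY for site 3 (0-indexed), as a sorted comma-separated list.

A,C,T

KN@0: {T} ∪ {G} = {G,T} (union, +1)
PY@0: {A} ∪ {C} = {A,C} (union, +1)
KNPY@0: {G,T} ∪ {A,C} = {A,C,G,T} (union, +1)
QT@0: {C} ∩ {C} = {C} (intersection, +0)
QST@0: {C} ∪ {A} = {A,C} (union, +1)
KNPQSTY@0: {A,C,G,T} ∩ {A,C} = {A,C} (intersection, +0)
KN@1: {A} ∪ {C} = {A,C} (union, +1)
PY@1: {T} ∪ {C} = {C,T} (union, +1)
KNPY@1: {A,C} ∩ {C,T} = {C} (intersection, +0)
QT@1: {C} ∪ {T} = {C,T} (union, +1)
QST@1: {C,T} ∪ {A} = {A,C,T} (union, +1)
KNPQSTY@1: {C} ∩ {A,C,T} = {C} (intersection, +0)
KN@2: {G} ∪ {T} = {G,T} (union, +1)
PY@2: {A} ∪ {G} = {A,G} (union, +1)
KNPY@2: {G,T} ∩ {A,G} = {G} (intersection, +0)
QT@2: {A} ∪ {G} = {A,G} (union, +1)
QST@2: {A,G} ∩ {G} = {G} (intersection, +0)
KNPQSTY@2: {G} ∩ {G} = {G} (intersection, +0)
KN@3: {T} ∪ {A} = {A,T} (union, +1)
PY@3: {T} ∪ {A} = {A,T} (union, +1)
KNPY@3: {A,T} ∩ {A,T} = {A,T} (intersection, +0)
QT@3: {C} ∪ {A} = {A,C} (union, +1)
QST@3: {A,C} ∩ {C} = {C} (intersection, +0)
KNPQSTY@3: {A,T} ∪ {C} = {A,C,T} (union, +1)
KN@4: {T} ∪ {C} = {C,T} (union, +1)
PY@4: {T} ∪ {A} = {A,T} (union, +1)
KNPY@4: {C,T} ∩ {A,T} = {T} (intersection, +0)
QT@4: {G} ∪ {T} = {G,T} (union, +1)
QST@4: {G,T} ∪ {A} = {A,G,T} (union, +1)
KNPQSTY@4: {T} ∩ {A,G,T} = {T} (intersection, +0)
per-site changes: [4, 4, 3, 4, 4]; total = 19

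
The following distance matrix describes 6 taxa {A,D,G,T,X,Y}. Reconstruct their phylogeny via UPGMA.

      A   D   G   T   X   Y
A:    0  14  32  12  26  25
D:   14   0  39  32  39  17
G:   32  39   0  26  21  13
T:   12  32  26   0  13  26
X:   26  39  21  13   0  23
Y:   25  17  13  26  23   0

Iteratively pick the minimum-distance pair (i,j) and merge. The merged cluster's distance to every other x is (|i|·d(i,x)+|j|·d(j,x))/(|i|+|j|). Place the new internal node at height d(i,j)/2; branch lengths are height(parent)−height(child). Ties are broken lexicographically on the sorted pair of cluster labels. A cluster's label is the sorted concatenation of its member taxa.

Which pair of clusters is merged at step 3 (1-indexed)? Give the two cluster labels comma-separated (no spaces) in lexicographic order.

AT,X

1. join A+T (d=12) ⇒ AT; edges |A|=6, |T|=6
  updated: d(AT,D)=23, d(AT,G)=29, d(AT,X)=39/2, d(AT,Y)=51/2
2. join G+Y (d=13) ⇒ GY; edges |G|=13/2, |Y|=13/2
  updated: d(AT,GY)=109/4, d(D,GY)=28, d(GY,X)=22
3. join AT+X (d=39/2) ⇒ ATX; edges |AT|=15/4, |X|=39/4
  updated: d(ATX,D)=85/3, d(ATX,GY)=51/2
4. join ATX+GY (d=51/2) ⇒ AGTXY; edges |ATX|=3, |GY|=25/4
  updated: d(AGTXY,D)=141/5
5. join AGTXY+D (d=141/5) ⇒ ADGTXY; edges |AGTXY|=27/20, |D|=141/10
final tree: ((((A:6,T:6):15/4,X:39/4):3,(G:13/2,Y:13/2):25/4):27/20,D:141/10)
total length: 316/5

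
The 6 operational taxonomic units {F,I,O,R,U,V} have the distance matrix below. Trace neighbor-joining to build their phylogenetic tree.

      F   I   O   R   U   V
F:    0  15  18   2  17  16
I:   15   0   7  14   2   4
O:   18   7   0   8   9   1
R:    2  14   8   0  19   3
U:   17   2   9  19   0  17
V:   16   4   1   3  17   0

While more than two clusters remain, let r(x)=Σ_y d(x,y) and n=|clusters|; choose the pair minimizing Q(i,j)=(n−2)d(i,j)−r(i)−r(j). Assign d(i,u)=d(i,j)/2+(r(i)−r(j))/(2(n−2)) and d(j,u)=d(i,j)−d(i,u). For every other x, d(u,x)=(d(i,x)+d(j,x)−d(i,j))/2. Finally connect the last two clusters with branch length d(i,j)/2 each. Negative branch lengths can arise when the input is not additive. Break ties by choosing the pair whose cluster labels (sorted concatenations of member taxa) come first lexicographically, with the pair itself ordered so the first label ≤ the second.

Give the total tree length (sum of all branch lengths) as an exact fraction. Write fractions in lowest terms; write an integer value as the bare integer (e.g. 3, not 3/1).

167/8

step 1: merge (F,R) at d=2, Q=-106; branch lengths F→15/4, R→-7/4; new cluster FR
  updated: d(FR,I)=27/2, d(FR,O)=12, d(FR,U)=17, d(FR,V)=17/2
step 2: merge (I,U) at d=2, Q=-131/2; branch lengths I→-25/12, U→49/12; new cluster IU
  updated: d(FR,IU)=57/4, d(IU,O)=7, d(IU,V)=19/2
step 3: merge (FR,IU) at d=57/4, Q=-37; branch lengths FR→65/8, IU→49/8; new cluster FIRU
  updated: d(FIRU,O)=19/8, d(FIRU,V)=15/8
step 4: merge (FIRU,O) at d=19/8, Q=-21/4; branch lengths FIRU→13/8, O→3/4; new cluster FIORU
  updated: d(FIORU,V)=1/4
step 5: merge (FIORU,V) at d=1/4; branch lengths FIORU→1/8, V→1/8; new cluster FIORUV
final tree: ((((F:15/4,R:-7/4):65/8,(I:-25/12,U:49/12):49/8):13/8,O:3/4):1/8,V:1/8)
total length: 167/8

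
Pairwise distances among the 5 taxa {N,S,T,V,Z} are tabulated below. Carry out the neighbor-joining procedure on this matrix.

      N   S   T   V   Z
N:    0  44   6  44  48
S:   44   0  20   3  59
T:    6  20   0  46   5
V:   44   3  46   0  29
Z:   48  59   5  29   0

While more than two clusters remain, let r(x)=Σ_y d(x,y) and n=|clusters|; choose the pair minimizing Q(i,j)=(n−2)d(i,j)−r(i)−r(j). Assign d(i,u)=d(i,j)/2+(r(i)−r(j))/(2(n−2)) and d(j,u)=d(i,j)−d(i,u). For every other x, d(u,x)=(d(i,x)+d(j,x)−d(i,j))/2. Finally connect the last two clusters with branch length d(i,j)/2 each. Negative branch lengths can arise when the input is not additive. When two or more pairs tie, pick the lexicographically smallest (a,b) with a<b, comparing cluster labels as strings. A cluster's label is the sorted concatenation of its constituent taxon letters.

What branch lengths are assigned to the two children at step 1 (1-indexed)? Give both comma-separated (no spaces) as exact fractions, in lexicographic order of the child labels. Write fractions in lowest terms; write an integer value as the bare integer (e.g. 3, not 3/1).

1. join S+V (d=3, Q=-239) ⇒ SV; edges |S|=13/6, |V|=5/6
  updated: d(N,SV)=85/2, d(SV,T)=63/2, d(SV,Z)=85/2
2. join N+SV (d=85/2, Q=-128) ⇒ NSV; edges |N|=65/4, |SV|=105/4
  updated: d(NSV,T)=-5/2, d(NSV,Z)=24
3. join NSV+T (d=-5/2, Q=-53/2) ⇒ NSTV; edges |NSV|=33/4, |T|=-43/4
  updated: d(NSTV,Z)=63/4
4. join NSTV+Z (d=63/4) ⇒ NSTVZ; edges |NSTV|=63/8, |Z|=63/8
final tree: (((N:65/4,(S:13/6,V:5/6):105/4):33/4,T:-43/4):63/8,Z:63/8)
total length: 235/4

13/6,5/6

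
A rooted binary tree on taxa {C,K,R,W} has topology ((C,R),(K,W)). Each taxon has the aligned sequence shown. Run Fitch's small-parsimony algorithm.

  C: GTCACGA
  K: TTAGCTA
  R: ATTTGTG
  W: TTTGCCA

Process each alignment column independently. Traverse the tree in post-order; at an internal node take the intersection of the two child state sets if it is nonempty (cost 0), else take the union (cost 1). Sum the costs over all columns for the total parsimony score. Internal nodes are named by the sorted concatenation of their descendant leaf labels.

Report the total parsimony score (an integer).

10

CR@0: {G} ∪ {A} = {A,G} (union, +1)
KW@0: {T} ∩ {T} = {T} (intersection, +0)
CKRW@0: {A,G} ∪ {T} = {A,G,T} (union, +1)
CR@1: {T} ∩ {T} = {T} (intersection, +0)
KW@1: {T} ∩ {T} = {T} (intersection, +0)
CKRW@1: {T} ∩ {T} = {T} (intersection, +0)
CR@2: {C} ∪ {T} = {C,T} (union, +1)
KW@2: {A} ∪ {T} = {A,T} (union, +1)
CKRW@2: {C,T} ∩ {A,T} = {T} (intersection, +0)
CR@3: {A} ∪ {T} = {A,T} (union, +1)
KW@3: {G} ∩ {G} = {G} (intersection, +0)
CKRW@3: {A,T} ∪ {G} = {A,G,T} (union, +1)
CR@4: {C} ∪ {G} = {C,G} (union, +1)
KW@4: {C} ∩ {C} = {C} (intersection, +0)
CKRW@4: {C,G} ∩ {C} = {C} (intersection, +0)
CR@5: {G} ∪ {T} = {G,T} (union, +1)
KW@5: {T} ∪ {C} = {C,T} (union, +1)
CKRW@5: {G,T} ∩ {C,T} = {T} (intersection, +0)
CR@6: {A} ∪ {G} = {A,G} (union, +1)
KW@6: {A} ∩ {A} = {A} (intersection, +0)
CKRW@6: {A,G} ∩ {A} = {A} (intersection, +0)
per-site changes: [2, 0, 2, 2, 1, 2, 1]; total = 10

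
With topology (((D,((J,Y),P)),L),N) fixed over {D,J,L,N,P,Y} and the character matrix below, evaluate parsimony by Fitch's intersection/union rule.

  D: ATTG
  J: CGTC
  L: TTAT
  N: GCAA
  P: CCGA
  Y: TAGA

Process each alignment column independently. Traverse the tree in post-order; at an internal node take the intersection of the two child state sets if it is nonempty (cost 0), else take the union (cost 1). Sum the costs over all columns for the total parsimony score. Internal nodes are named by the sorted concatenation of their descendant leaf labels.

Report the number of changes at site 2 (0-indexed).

site 0, node JY: J={C} ∪ Y={T} → {C,T} (+1)
site 0, node JPY: JY={C,T} ∩ P={C} → {C} (+0)
site 0, node DJPY: D={A} ∪ JPY={C} → {A,C} (+1)
site 0, node DJLPY: DJPY={A,C} ∪ L={T} → {A,C,T} (+1)
site 0, node DJLNPY: DJLPY={A,C,T} ∪ N={G} → {A,C,G,T} (+1)
site 1, node JY: J={G} ∪ Y={A} → {A,G} (+1)
site 1, node JPY: JY={A,G} ∪ P={C} → {A,C,G} (+1)
site 1, node DJPY: D={T} ∪ JPY={A,C,G} → {A,C,G,T} (+1)
site 1, node DJLPY: DJPY={A,C,G,T} ∩ L={T} → {T} (+0)
site 1, node DJLNPY: DJLPY={T} ∪ N={C} → {C,T} (+1)
site 2, node JY: J={T} ∪ Y={G} → {G,T} (+1)
site 2, node JPY: JY={G,T} ∩ P={G} → {G} (+0)
site 2, node DJPY: D={T} ∪ JPY={G} → {G,T} (+1)
site 2, node DJLPY: DJPY={G,T} ∪ L={A} → {A,G,T} (+1)
site 2, node DJLNPY: DJLPY={A,G,T} ∩ N={A} → {A} (+0)
site 3, node JY: J={C} ∪ Y={A} → {A,C} (+1)
site 3, node JPY: JY={A,C} ∩ P={A} → {A} (+0)
site 3, node DJPY: D={G} ∪ JPY={A} → {A,G} (+1)
site 3, node DJLPY: DJPY={A,G} ∪ L={T} → {A,G,T} (+1)
site 3, node DJLNPY: DJLPY={A,G,T} ∩ N={A} → {A} (+0)
per-site changes: [4, 4, 3, 3]; total = 14

3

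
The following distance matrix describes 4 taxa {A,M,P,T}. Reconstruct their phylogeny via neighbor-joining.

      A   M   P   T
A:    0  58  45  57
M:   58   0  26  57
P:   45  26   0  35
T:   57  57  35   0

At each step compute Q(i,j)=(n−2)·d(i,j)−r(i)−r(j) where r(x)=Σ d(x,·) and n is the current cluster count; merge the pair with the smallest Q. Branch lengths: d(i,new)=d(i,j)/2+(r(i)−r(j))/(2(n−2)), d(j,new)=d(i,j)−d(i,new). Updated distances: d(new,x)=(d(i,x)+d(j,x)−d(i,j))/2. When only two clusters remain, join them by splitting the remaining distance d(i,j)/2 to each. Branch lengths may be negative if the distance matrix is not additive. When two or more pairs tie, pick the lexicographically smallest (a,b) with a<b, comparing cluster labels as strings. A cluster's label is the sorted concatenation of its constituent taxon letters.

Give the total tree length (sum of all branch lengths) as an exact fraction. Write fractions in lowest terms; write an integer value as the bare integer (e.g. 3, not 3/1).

361/4

step 1: merge (A,T) at d=57, Q=-195; branch lengths A→125/4, T→103/4; new cluster AT
  updated: d(AT,M)=29, d(AT,P)=23/2
step 2: merge (AT,M) at d=29, Q=-133/2; branch lengths AT→29/4, M→87/4; new cluster AMT
  updated: d(AMT,P)=17/4
step 3: merge (AMT,P) at d=17/4; branch lengths AMT→17/8, P→17/8; new cluster AMPT
final tree: (((A:125/4,T:103/4):29/4,M:87/4):17/8,P:17/8)
total length: 361/4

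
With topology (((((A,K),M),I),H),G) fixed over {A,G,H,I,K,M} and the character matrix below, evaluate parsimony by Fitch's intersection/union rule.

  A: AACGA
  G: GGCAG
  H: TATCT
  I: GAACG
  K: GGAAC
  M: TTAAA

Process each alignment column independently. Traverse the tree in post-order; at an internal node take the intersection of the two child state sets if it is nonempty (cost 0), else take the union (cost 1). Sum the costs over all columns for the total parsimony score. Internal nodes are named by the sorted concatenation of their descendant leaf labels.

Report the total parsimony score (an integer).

site 0, node AK: A={A} ∪ K={G} → {A,G} (+1)
site 0, node AKM: AK={A,G} ∪ M={T} → {A,G,T} (+1)
site 0, node AIKM: AKM={A,G,T} ∩ I={G} → {G} (+0)
site 0, node AHIKM: AIKM={G} ∪ H={T} → {G,T} (+1)
site 0, node AGHIKM: AHIKM={G,T} ∩ G={G} → {G} (+0)
site 1, node AK: A={A} ∪ K={G} → {A,G} (+1)
site 1, node AKM: AK={A,G} ∪ M={T} → {A,G,T} (+1)
site 1, node AIKM: AKM={A,G,T} ∩ I={A} → {A} (+0)
site 1, node AHIKM: AIKM={A} ∩ H={A} → {A} (+0)
site 1, node AGHIKM: AHIKM={A} ∪ G={G} → {A,G} (+1)
site 2, node AK: A={C} ∪ K={A} → {A,C} (+1)
site 2, node AKM: AK={A,C} ∩ M={A} → {A} (+0)
site 2, node AIKM: AKM={A} ∩ I={A} → {A} (+0)
site 2, node AHIKM: AIKM={A} ∪ H={T} → {A,T} (+1)
site 2, node AGHIKM: AHIKM={A,T} ∪ G={C} → {A,C,T} (+1)
site 3, node AK: A={G} ∪ K={A} → {A,G} (+1)
site 3, node AKM: AK={A,G} ∩ M={A} → {A} (+0)
site 3, node AIKM: AKM={A} ∪ I={C} → {A,C} (+1)
site 3, node AHIKM: AIKM={A,C} ∩ H={C} → {C} (+0)
site 3, node AGHIKM: AHIKM={C} ∪ G={A} → {A,C} (+1)
site 4, node AK: A={A} ∪ K={C} → {A,C} (+1)
site 4, node AKM: AK={A,C} ∩ M={A} → {A} (+0)
site 4, node AIKM: AKM={A} ∪ I={G} → {A,G} (+1)
site 4, node AHIKM: AIKM={A,G} ∪ H={T} → {A,G,T} (+1)
site 4, node AGHIKM: AHIKM={A,G,T} ∩ G={G} → {G} (+0)
per-site changes: [3, 3, 3, 3, 3]; total = 15

15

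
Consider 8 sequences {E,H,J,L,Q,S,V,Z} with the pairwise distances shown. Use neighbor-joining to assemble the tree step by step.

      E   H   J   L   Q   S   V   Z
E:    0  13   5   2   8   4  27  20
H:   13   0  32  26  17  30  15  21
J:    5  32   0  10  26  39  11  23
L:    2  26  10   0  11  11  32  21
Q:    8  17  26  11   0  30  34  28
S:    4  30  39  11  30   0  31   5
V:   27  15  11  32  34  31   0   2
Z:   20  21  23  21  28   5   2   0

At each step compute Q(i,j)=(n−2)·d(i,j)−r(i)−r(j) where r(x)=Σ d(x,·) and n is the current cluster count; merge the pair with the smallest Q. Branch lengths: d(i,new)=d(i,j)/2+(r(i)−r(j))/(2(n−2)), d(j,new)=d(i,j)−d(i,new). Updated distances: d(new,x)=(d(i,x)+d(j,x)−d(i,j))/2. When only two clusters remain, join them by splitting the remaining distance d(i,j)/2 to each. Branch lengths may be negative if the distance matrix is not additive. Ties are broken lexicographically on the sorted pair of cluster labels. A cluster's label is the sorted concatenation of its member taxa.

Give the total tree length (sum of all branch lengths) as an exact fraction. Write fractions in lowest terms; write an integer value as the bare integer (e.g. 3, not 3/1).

457/8

iteration 1: select V,Z (d=2, Q=-260); attach at lengths (11/3, -5/3); label the merged cluster VZ
  updated: d(E,VZ)=45/2, d(H,VZ)=17, d(J,VZ)=16, d(L,VZ)=51/2, d(Q,VZ)=30, d(S,VZ)=17
iteration 2: select H,VZ (d=17, Q=-178); attach at lengths (46/5, 39/5); label the merged cluster HVZ
  updated: d(E,HVZ)=37/4, d(HVZ,J)=31/2, d(HVZ,L)=69/4, d(HVZ,Q)=15, d(HVZ,S)=15
iteration 3: select E,S (d=4, Q=-445/4); attach at lengths (-219/32, 347/32); label the merged cluster ES
  updated: d(ES,HVZ)=81/8, d(ES,J)=20, d(ES,L)=9/2, d(ES,Q)=17
iteration 4: select J,L (d=10, Q=-337/4); attach at lengths (235/24, 5/24); label the merged cluster JL
  updated: d(ES,JL)=29/4, d(HVZ,JL)=91/8, d(JL,Q)=27/2
iteration 5: select ES,JL (d=29/4, Q=-52); attach at lengths (67/16, 49/16); label the merged cluster EJLS
  updated: d(EJLS,HVZ)=57/8, d(EJLS,Q)=93/8
iteration 6: select EJLS,HVZ (d=57/8, Q=-135/4); attach at lengths (15/8, 21/4); label the merged cluster EHJLSVZ
  updated: d(EHJLSVZ,Q)=39/4
iteration 7: select EHJLSVZ,Q (d=39/4); attach at lengths (39/8, 39/8); label the merged cluster EHJLQSVZ
final tree: ((((E:-219/32,S:347/32):67/16,(J:235/24,L:5/24):49/16):15/8,(H:46/5,(V:11/3,Z:-5/3):39/5):21/4):39/8,Q:39/8)
total length: 457/8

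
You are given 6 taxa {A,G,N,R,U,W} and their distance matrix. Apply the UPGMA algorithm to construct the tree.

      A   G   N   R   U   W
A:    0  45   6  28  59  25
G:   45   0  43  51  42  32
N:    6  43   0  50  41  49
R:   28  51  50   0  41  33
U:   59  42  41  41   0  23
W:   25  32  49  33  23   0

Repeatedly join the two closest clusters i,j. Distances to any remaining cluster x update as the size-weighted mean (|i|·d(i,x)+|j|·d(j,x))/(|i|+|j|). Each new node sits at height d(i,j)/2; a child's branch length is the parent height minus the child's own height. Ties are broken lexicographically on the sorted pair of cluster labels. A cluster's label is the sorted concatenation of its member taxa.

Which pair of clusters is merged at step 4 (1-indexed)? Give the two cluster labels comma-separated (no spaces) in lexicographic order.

iteration 1: select A,N (d=6); attach at lengths (3, 3); label the merged cluster AN
  updated: d(AN,G)=44, d(AN,R)=39, d(AN,U)=50, d(AN,W)=37
iteration 2: select U,W (d=23); attach at lengths (23/2, 23/2); label the merged cluster UW
  updated: d(AN,UW)=87/2, d(G,UW)=37, d(R,UW)=37
iteration 3: select G,UW (d=37); attach at lengths (37/2, 7); label the merged cluster GUW
  updated: d(AN,GUW)=131/3, d(GUW,R)=125/3
iteration 4: select AN,R (d=39); attach at lengths (33/2, 39/2); label the merged cluster ANR
  updated: d(ANR,GUW)=43
iteration 5: select ANR,GUW (d=43); attach at lengths (2, 3); label the merged cluster AGNRUW
final tree: (((A:3,N:3):33/2,R:39/2):2,(G:37/2,(U:23/2,W:23/2):7):3)
total length: 191/2

AN,R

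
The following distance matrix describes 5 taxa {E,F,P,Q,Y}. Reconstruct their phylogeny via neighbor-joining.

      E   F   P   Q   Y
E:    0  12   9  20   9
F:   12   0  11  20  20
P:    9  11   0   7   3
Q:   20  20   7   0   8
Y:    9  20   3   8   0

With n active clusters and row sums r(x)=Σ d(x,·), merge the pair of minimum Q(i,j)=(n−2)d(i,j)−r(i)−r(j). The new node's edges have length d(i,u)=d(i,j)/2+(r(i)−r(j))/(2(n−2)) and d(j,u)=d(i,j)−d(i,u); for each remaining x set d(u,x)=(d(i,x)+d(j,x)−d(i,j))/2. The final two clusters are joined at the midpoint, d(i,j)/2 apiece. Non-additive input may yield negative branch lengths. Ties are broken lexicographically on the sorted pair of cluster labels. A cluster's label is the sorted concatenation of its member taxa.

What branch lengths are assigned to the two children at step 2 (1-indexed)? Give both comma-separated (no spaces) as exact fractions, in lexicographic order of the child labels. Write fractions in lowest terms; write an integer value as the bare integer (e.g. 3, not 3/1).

iteration 1: select E,F (d=12, Q=-77); attach at lengths (23/6, 49/6); label the merged cluster EF
  updated: d(EF,P)=4, d(EF,Q)=14, d(EF,Y)=17/2
iteration 2: select EF,P (d=4, Q=-65/2); attach at lengths (41/8, -9/8); label the merged cluster EFP
  updated: d(EFP,Q)=17/2, d(EFP,Y)=15/4
iteration 3: select EFP,Q (d=17/2, Q=-81/4); attach at lengths (17/8, 51/8); label the merged cluster EFPQ
  updated: d(EFPQ,Y)=13/8
iteration 4: select EFPQ,Y (d=13/8); attach at lengths (13/16, 13/16); label the merged cluster EFPQY
final tree: ((((E:23/6,F:49/6):41/8,P:-9/8):17/8,Q:51/8):13/16,Y:13/16)
total length: 209/8

41/8,-9/8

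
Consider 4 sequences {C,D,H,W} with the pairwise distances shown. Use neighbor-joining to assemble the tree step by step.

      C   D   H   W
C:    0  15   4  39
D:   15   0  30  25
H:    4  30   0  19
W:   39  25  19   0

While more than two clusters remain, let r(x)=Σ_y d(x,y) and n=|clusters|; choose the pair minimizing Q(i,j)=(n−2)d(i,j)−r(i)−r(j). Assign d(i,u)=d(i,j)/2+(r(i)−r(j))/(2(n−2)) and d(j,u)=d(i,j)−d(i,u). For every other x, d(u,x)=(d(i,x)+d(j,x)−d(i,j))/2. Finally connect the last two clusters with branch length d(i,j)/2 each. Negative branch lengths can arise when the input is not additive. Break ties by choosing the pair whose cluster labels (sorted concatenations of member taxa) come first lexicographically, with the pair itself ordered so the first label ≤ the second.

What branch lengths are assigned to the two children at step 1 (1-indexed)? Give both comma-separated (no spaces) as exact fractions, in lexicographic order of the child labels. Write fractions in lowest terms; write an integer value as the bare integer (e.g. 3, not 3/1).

1. join C+H (d=4, Q=-103) ⇒ CH; edges |C|=13/4, |H|=3/4
  updated: d(CH,D)=41/2, d(CH,W)=27
2. join CH+D (d=41/2, Q=-145/2) ⇒ CDH; edges |CH|=45/4, |D|=37/4
  updated: d(CDH,W)=63/4
3. join CDH+W (d=63/4) ⇒ CDHW; edges |CDH|=63/8, |W|=63/8
final tree: (((C:13/4,H:3/4):45/4,D:37/4):63/8,W:63/8)
total length: 161/4

13/4,3/4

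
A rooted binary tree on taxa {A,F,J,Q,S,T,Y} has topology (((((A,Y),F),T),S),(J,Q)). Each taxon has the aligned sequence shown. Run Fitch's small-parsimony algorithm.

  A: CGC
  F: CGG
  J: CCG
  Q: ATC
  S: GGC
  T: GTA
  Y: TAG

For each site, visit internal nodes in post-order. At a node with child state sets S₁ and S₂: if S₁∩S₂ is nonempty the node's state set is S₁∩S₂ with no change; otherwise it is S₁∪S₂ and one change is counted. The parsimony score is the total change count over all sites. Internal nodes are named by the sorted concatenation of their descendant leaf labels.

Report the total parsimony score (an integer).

12

AY@0: {C} ∪ {T} = {C,T} (union, +1)
AFY@0: {C,T} ∩ {C} = {C} (intersection, +0)
AFTY@0: {C} ∪ {G} = {C,G} (union, +1)
AFSTY@0: {C,G} ∩ {G} = {G} (intersection, +0)
JQ@0: {C} ∪ {A} = {A,C} (union, +1)
AFJQSTY@0: {G} ∪ {A,C} = {A,C,G} (union, +1)
AY@1: {G} ∪ {A} = {A,G} (union, +1)
AFY@1: {A,G} ∩ {G} = {G} (intersection, +0)
AFTY@1: {G} ∪ {T} = {G,T} (union, +1)
AFSTY@1: {G,T} ∩ {G} = {G} (intersection, +0)
JQ@1: {C} ∪ {T} = {C,T} (union, +1)
AFJQSTY@1: {G} ∪ {C,T} = {C,G,T} (union, +1)
AY@2: {C} ∪ {G} = {C,G} (union, +1)
AFY@2: {C,G} ∩ {G} = {G} (intersection, +0)
AFTY@2: {G} ∪ {A} = {A,G} (union, +1)
AFSTY@2: {A,G} ∪ {C} = {A,C,G} (union, +1)
JQ@2: {G} ∪ {C} = {C,G} (union, +1)
AFJQSTY@2: {A,C,G} ∩ {C,G} = {C,G} (intersection, +0)
per-site changes: [4, 4, 4]; total = 12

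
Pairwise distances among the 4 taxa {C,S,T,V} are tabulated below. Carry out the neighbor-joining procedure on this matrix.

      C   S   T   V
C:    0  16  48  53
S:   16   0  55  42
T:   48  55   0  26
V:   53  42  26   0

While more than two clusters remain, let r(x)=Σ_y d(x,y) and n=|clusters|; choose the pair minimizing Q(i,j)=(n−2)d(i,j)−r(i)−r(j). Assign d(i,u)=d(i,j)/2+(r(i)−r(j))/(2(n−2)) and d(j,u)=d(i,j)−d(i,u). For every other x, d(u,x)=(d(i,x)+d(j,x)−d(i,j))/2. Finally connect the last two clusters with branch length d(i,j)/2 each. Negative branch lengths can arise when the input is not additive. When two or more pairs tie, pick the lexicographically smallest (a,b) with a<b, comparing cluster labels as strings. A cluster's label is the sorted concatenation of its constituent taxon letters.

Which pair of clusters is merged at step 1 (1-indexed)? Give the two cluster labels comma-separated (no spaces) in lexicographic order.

1. join C+S (d=16, Q=-198) ⇒ CS; edges |C|=9, |S|=7
  updated: d(CS,T)=87/2, d(CS,V)=79/2
2. join CS+T (d=87/2, Q=-109) ⇒ CST; edges |CS|=57/2, |T|=15
  updated: d(CST,V)=11
3. join CST+V (d=11) ⇒ CSTV; edges |CST|=11/2, |V|=11/2
final tree: (((C:9,S:7):57/2,T:15):11/2,V:11/2)
total length: 141/2

C,S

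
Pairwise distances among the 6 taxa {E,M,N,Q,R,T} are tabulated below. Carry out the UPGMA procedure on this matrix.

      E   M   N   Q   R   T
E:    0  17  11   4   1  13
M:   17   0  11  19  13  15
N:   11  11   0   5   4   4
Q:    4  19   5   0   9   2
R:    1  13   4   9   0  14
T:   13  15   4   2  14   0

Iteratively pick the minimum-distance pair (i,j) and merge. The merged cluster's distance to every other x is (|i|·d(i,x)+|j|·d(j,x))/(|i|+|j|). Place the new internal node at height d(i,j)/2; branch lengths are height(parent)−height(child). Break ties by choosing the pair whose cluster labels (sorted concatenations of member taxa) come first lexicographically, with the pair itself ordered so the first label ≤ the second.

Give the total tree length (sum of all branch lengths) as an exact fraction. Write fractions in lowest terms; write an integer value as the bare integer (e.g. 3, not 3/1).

iteration 1: select E,R (d=1); attach at lengths (1/2, 1/2); label the merged cluster ER
  updated: d(ER,M)=15, d(ER,N)=15/2, d(ER,Q)=13/2, d(ER,T)=27/2
iteration 2: select Q,T (d=2); attach at lengths (1, 1); label the merged cluster QT
  updated: d(ER,QT)=10, d(M,QT)=17, d(N,QT)=9/2
iteration 3: select N,QT (d=9/2); attach at lengths (9/4, 5/4); label the merged cluster NQT
  updated: d(ER,NQT)=55/6, d(M,NQT)=15
iteration 4: select ER,NQT (d=55/6); attach at lengths (49/12, 7/3); label the merged cluster ENQRT
  updated: d(ENQRT,M)=15
iteration 5: select ENQRT,M (d=15); attach at lengths (35/12, 15/2); label the merged cluster EMNQRT
final tree: (((E:1/2,R:1/2):49/12,(N:9/4,(Q:1,T:1):5/4):7/3):35/12,M:15/2)
total length: 70/3

70/3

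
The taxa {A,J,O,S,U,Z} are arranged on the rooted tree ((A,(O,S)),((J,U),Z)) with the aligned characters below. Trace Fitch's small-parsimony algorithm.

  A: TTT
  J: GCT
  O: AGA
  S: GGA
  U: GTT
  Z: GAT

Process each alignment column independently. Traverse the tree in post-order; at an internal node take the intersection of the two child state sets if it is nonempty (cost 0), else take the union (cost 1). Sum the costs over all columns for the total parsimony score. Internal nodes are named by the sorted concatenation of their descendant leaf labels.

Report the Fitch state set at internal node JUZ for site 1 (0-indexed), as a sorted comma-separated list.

OS@0: {A} ∪ {G} = {A,G} (union, +1)
AOS@0: {T} ∪ {A,G} = {A,G,T} (union, +1)
JU@0: {G} ∩ {G} = {G} (intersection, +0)
JUZ@0: {G} ∩ {G} = {G} (intersection, +0)
AJOSUZ@0: {A,G,T} ∩ {G} = {G} (intersection, +0)
OS@1: {G} ∩ {G} = {G} (intersection, +0)
AOS@1: {T} ∪ {G} = {G,T} (union, +1)
JU@1: {C} ∪ {T} = {C,T} (union, +1)
JUZ@1: {C,T} ∪ {A} = {A,C,T} (union, +1)
AJOSUZ@1: {G,T} ∩ {A,C,T} = {T} (intersection, +0)
OS@2: {A} ∩ {A} = {A} (intersection, +0)
AOS@2: {T} ∪ {A} = {A,T} (union, +1)
JU@2: {T} ∩ {T} = {T} (intersection, +0)
JUZ@2: {T} ∩ {T} = {T} (intersection, +0)
AJOSUZ@2: {A,T} ∩ {T} = {T} (intersection, +0)
per-site changes: [2, 3, 1]; total = 6

A,C,T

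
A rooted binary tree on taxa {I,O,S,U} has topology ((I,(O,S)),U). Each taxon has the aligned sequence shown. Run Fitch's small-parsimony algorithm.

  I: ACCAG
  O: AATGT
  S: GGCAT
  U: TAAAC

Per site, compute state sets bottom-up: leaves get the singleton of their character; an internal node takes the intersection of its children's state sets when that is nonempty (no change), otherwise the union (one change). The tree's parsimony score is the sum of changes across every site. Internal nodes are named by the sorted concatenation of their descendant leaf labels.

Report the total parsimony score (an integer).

9

[col 0] OS: children O:{A}, S:{G} ∪→ {A,G}; cost 1
[col 0] IOS: children I:{A}, OS:{A,G} ∩→ {A}; cost 0
[col 0] IOSU: children IOS:{A}, U:{T} ∪→ {A,T}; cost 1
[col 1] OS: children O:{A}, S:{G} ∪→ {A,G}; cost 1
[col 1] IOS: children I:{C}, OS:{A,G} ∪→ {A,C,G}; cost 1
[col 1] IOSU: children IOS:{A,C,G}, U:{A} ∩→ {A}; cost 0
[col 2] OS: children O:{T}, S:{C} ∪→ {C,T}; cost 1
[col 2] IOS: children I:{C}, OS:{C,T} ∩→ {C}; cost 0
[col 2] IOSU: children IOS:{C}, U:{A} ∪→ {A,C}; cost 1
[col 3] OS: children O:{G}, S:{A} ∪→ {A,G}; cost 1
[col 3] IOS: children I:{A}, OS:{A,G} ∩→ {A}; cost 0
[col 3] IOSU: children IOS:{A}, U:{A} ∩→ {A}; cost 0
[col 4] OS: children O:{T}, S:{T} ∩→ {T}; cost 0
[col 4] IOS: children I:{G}, OS:{T} ∪→ {G,T}; cost 1
[col 4] IOSU: children IOS:{G,T}, U:{C} ∪→ {C,G,T}; cost 1
per-site changes: [2, 2, 2, 1, 2]; total = 9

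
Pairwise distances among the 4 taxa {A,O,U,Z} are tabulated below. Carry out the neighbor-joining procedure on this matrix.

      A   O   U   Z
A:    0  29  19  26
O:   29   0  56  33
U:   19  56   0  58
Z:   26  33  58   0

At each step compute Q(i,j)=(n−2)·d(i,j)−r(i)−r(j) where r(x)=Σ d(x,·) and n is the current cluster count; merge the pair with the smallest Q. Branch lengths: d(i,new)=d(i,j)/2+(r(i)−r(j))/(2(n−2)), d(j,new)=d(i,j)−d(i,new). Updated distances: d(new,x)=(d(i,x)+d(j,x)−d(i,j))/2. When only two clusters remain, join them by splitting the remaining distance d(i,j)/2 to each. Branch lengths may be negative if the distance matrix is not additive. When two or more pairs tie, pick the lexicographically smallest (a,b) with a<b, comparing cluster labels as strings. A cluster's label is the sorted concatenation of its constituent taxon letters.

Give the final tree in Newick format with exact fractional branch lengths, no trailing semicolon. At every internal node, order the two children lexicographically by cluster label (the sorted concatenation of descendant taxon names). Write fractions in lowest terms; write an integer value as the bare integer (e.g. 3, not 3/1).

(((A:-21/4,U:97/4):65/4,O:67/4):65/8,Z:65/8)

iteration 1: select A,U (d=19, Q=-169); attach at lengths (-21/4, 97/4); label the merged cluster AU
  updated: d(AU,O)=33, d(AU,Z)=65/2
iteration 2: select AU,O (d=33, Q=-197/2); attach at lengths (65/4, 67/4); label the merged cluster AOU
  updated: d(AOU,Z)=65/4
iteration 3: select AOU,Z (d=65/4); attach at lengths (65/8, 65/8); label the merged cluster AOUZ
final tree: (((A:-21/4,U:97/4):65/4,O:67/4):65/8,Z:65/8)
total length: 273/4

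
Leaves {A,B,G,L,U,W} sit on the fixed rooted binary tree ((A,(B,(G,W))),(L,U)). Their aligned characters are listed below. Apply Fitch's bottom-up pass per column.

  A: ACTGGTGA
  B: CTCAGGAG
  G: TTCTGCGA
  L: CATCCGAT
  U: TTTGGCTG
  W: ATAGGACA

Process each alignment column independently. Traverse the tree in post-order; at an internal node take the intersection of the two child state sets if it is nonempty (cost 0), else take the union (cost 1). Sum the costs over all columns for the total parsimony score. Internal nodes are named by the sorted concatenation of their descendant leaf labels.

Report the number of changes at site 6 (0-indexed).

GW@0: {T} ∪ {A} = {A,T} (union, +1)
BGW@0: {C} ∪ {A,T} = {A,C,T} (union, +1)
ABGW@0: {A} ∩ {A,C,T} = {A} (intersection, +0)
LU@0: {C} ∪ {T} = {C,T} (union, +1)
ABGLUW@0: {A} ∪ {C,T} = {A,C,T} (union, +1)
GW@1: {T} ∩ {T} = {T} (intersection, +0)
BGW@1: {T} ∩ {T} = {T} (intersection, +0)
ABGW@1: {C} ∪ {T} = {C,T} (union, +1)
LU@1: {A} ∪ {T} = {A,T} (union, +1)
ABGLUW@1: {C,T} ∩ {A,T} = {T} (intersection, +0)
GW@2: {C} ∪ {A} = {A,C} (union, +1)
BGW@2: {C} ∩ {A,C} = {C} (intersection, +0)
ABGW@2: {T} ∪ {C} = {C,T} (union, +1)
LU@2: {T} ∩ {T} = {T} (intersection, +0)
ABGLUW@2: {C,T} ∩ {T} = {T} (intersection, +0)
GW@3: {T} ∪ {G} = {G,T} (union, +1)
BGW@3: {A} ∪ {G,T} = {A,G,T} (union, +1)
ABGW@3: {G} ∩ {A,G,T} = {G} (intersection, +0)
LU@3: {C} ∪ {G} = {C,G} (union, +1)
ABGLUW@3: {G} ∩ {C,G} = {G} (intersection, +0)
GW@4: {G} ∩ {G} = {G} (intersection, +0)
BGW@4: {G} ∩ {G} = {G} (intersection, +0)
ABGW@4: {G} ∩ {G} = {G} (intersection, +0)
LU@4: {C} ∪ {G} = {C,G} (union, +1)
ABGLUW@4: {G} ∩ {C,G} = {G} (intersection, +0)
GW@5: {C} ∪ {A} = {A,C} (union, +1)
BGW@5: {G} ∪ {A,C} = {A,C,G} (union, +1)
ABGW@5: {T} ∪ {A,C,G} = {A,C,G,T} (union, +1)
LU@5: {G} ∪ {C} = {C,G} (union, +1)
ABGLUW@5: {A,C,G,T} ∩ {C,G} = {C,G} (intersection, +0)
GW@6: {G} ∪ {C} = {C,G} (union, +1)
BGW@6: {A} ∪ {C,G} = {A,C,G} (union, +1)
ABGW@6: {G} ∩ {A,C,G} = {G} (intersection, +0)
LU@6: {A} ∪ {T} = {A,T} (union, +1)
ABGLUW@6: {G} ∪ {A,T} = {A,G,T} (union, +1)
GW@7: {A} ∩ {A} = {A} (intersection, +0)
BGW@7: {G} ∪ {A} = {A,G} (union, +1)
ABGW@7: {A} ∩ {A,G} = {A} (intersection, +0)
LU@7: {T} ∪ {G} = {G,T} (union, +1)
ABGLUW@7: {A} ∪ {G,T} = {A,G,T} (union, +1)
per-site changes: [4, 2, 2, 3, 1, 4, 4, 3]; total = 23

4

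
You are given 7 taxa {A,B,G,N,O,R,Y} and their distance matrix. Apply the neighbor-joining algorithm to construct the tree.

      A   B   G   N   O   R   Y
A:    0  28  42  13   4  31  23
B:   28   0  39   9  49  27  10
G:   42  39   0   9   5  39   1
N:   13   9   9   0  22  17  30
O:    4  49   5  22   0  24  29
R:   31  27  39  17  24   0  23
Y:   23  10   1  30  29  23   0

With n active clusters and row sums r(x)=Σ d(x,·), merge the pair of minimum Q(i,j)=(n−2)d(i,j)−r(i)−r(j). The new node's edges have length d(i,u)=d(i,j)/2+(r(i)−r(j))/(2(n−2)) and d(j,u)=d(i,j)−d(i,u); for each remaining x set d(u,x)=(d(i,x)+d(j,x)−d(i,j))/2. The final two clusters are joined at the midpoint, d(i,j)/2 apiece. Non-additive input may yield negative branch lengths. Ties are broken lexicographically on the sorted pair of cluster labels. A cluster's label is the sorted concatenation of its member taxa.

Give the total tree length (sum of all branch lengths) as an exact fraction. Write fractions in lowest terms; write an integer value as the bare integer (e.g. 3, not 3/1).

iteration 1: select A,O (d=4, Q=-254); attach at lengths (14/5, 6/5); label the merged cluster AO
  updated: d(AO,B)=73/2, d(AO,G)=43/2, d(AO,N)=31/2, d(AO,R)=51/2, d(AO,Y)=24
iteration 2: select G,Y (d=1, Q=-387/2); attach at lengths (51/16, -35/16); label the merged cluster GY
  updated: d(AO,GY)=89/4, d(B,GY)=24, d(GY,N)=19, d(GY,R)=61/2
iteration 3: select B,N (d=9, Q=-130); attach at lengths (21/2, -3/2); label the merged cluster BN
  updated: d(AO,BN)=43/2, d(BN,GY)=17, d(BN,R)=35/2
iteration 4: select AO,GY (d=89/4, Q=-189/2); attach at lengths (11, 45/4); label the merged cluster AGOY
  updated: d(AGOY,BN)=65/8, d(AGOY,R)=135/8
iteration 5: select AGOY,BN (d=65/8, Q=-85/2); attach at lengths (15/4, 35/8); label the merged cluster ABGNOY
  updated: d(ABGNOY,R)=105/8
iteration 6: select ABGNOY,R (d=105/8); attach at lengths (105/16, 105/16); label the merged cluster ABGNORY
final tree: ((((A:14/5,O:6/5):11,(G:51/16,Y:-35/16):45/4):15/4,(B:21/2,N:-3/2):35/8):105/16,R:105/16)
total length: 115/2

115/2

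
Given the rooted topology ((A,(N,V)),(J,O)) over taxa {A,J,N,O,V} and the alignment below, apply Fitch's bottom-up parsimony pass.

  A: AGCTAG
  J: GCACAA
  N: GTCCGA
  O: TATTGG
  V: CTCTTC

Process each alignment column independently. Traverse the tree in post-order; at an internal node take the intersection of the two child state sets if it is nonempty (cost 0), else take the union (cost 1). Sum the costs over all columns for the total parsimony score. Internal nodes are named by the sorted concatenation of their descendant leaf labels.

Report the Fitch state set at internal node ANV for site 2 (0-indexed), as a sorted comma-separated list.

C

site 0, node NV: N={G} ∪ V={C} → {C,G} (+1)
site 0, node ANV: A={A} ∪ NV={C,G} → {A,C,G} (+1)
site 0, node JO: J={G} ∪ O={T} → {G,T} (+1)
site 0, node AJNOV: ANV={A,C,G} ∩ JO={G,T} → {G} (+0)
site 1, node NV: N={T} ∩ V={T} → {T} (+0)
site 1, node ANV: A={G} ∪ NV={T} → {G,T} (+1)
site 1, node JO: J={C} ∪ O={A} → {A,C} (+1)
site 1, node AJNOV: ANV={G,T} ∪ JO={A,C} → {A,C,G,T} (+1)
site 2, node NV: N={C} ∩ V={C} → {C} (+0)
site 2, node ANV: A={C} ∩ NV={C} → {C} (+0)
site 2, node JO: J={A} ∪ O={T} → {A,T} (+1)
site 2, node AJNOV: ANV={C} ∪ JO={A,T} → {A,C,T} (+1)
site 3, node NV: N={C} ∪ V={T} → {C,T} (+1)
site 3, node ANV: A={T} ∩ NV={C,T} → {T} (+0)
site 3, node JO: J={C} ∪ O={T} → {C,T} (+1)
site 3, node AJNOV: ANV={T} ∩ JO={C,T} → {T} (+0)
site 4, node NV: N={G} ∪ V={T} → {G,T} (+1)
site 4, node ANV: A={A} ∪ NV={G,T} → {A,G,T} (+1)
site 4, node JO: J={A} ∪ O={G} → {A,G} (+1)
site 4, node AJNOV: ANV={A,G,T} ∩ JO={A,G} → {A,G} (+0)
site 5, node NV: N={A} ∪ V={C} → {A,C} (+1)
site 5, node ANV: A={G} ∪ NV={A,C} → {A,C,G} (+1)
site 5, node JO: J={A} ∪ O={G} → {A,G} (+1)
site 5, node AJNOV: ANV={A,C,G} ∩ JO={A,G} → {A,G} (+0)
per-site changes: [3, 3, 2, 2, 3, 3]; total = 16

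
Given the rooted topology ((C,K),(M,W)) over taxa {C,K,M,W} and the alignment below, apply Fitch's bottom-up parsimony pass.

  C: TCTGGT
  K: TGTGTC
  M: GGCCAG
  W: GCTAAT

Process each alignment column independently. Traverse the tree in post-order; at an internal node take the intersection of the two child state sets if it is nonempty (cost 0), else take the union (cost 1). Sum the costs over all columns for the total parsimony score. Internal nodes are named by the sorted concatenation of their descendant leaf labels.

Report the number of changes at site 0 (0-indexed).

[col 0] CK: children C:{T}, K:{T} ∩→ {T}; cost 0
[col 0] MW: children M:{G}, W:{G} ∩→ {G}; cost 0
[col 0] CKMW: children CK:{T}, MW:{G} ∪→ {G,T}; cost 1
[col 1] CK: children C:{C}, K:{G} ∪→ {C,G}; cost 1
[col 1] MW: children M:{G}, W:{C} ∪→ {C,G}; cost 1
[col 1] CKMW: children CK:{C,G}, MW:{C,G} ∩→ {C,G}; cost 0
[col 2] CK: children C:{T}, K:{T} ∩→ {T}; cost 0
[col 2] MW: children M:{C}, W:{T} ∪→ {C,T}; cost 1
[col 2] CKMW: children CK:{T}, MW:{C,T} ∩→ {T}; cost 0
[col 3] CK: children C:{G}, K:{G} ∩→ {G}; cost 0
[col 3] MW: children M:{C}, W:{A} ∪→ {A,C}; cost 1
[col 3] CKMW: children CK:{G}, MW:{A,C} ∪→ {A,C,G}; cost 1
[col 4] CK: children C:{G}, K:{T} ∪→ {G,T}; cost 1
[col 4] MW: children M:{A}, W:{A} ∩→ {A}; cost 0
[col 4] CKMW: children CK:{G,T}, MW:{A} ∪→ {A,G,T}; cost 1
[col 5] CK: children C:{T}, K:{C} ∪→ {C,T}; cost 1
[col 5] MW: children M:{G}, W:{T} ∪→ {G,T}; cost 1
[col 5] CKMW: children CK:{C,T}, MW:{G,T} ∩→ {T}; cost 0
per-site changes: [1, 2, 1, 2, 2, 2]; total = 10

1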